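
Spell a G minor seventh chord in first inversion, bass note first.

Bb, D, F, G

The chord tones are G–Bb–D–F. With the third (Bb) lowest for first inversion: Bb, D, F, G.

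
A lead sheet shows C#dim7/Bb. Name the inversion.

third inversion

C#dim7/Bb means C# diminished seventh with Bb in the bass. Bb is the seventh of C# diminished seventh (C#–E–G–Bb), so this is third inversion.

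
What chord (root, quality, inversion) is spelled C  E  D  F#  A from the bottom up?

D dominant ninth, third inversion

Reducing to letter names: C, E, D, F#, A. These stack in thirds as D–F#–A–C–E — a D dominant ninth chord.
C is the seventh of D dominant ninth; seventh in the bass means third inversion.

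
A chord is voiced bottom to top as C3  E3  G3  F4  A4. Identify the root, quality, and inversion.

Reducing to letter names: C, E, G, F, A. These stack in thirds as F–A–C–E–G — an F major ninth chord.
With the fifth (C) in the bass, the chord is in second inversion.

F major ninth, second inversion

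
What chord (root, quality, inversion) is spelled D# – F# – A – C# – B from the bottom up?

B dominant ninth, first inversion

The distinct note names are D#, F#, A, C#, B. Stacked in thirds they read B–D#–F#–A–C#, which is a dominant ninth chord on B.
The lowest note is D#, the third of the chord, so this is first inversion.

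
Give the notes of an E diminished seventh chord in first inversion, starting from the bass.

G, Bb, Db, E

E diminished seventh is E–G–Bb–Db. First inversion puts the third (G) in the bass, with the remaining tones above: G, Bb, Db, E.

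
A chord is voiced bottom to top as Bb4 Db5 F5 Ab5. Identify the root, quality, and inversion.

The distinct note names are Bb, Db, F, Ab. Stacked in thirds they read Bb–Db–F–Ab, which is a minor seventh chord on Bb.
The lowest note is Bb, the root of the chord, so this is root position (figured bass 7).

Bb minor seventh, root position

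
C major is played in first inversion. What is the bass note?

C major is C–E–G. First inversion places the third in the bass: E.

E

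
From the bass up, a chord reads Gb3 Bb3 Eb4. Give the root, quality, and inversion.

The distinct note names are Gb, Bb, Eb. Stacked in thirds they read Eb–Gb–Bb, which is a minor triad on Eb.
The lowest note is Gb, the third of the chord, so this is first inversion (figured bass 6).

Eb minor, first inversion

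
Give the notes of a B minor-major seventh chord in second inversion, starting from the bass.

The chord tones are B–D–F#–A#. With the fifth (F#) lowest for second inversion: F#, A#, B, D.

F#, A#, B, D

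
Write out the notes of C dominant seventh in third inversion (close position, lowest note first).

Bb, C, E, G

C dominant seventh is C–E–G–Bb. Third inversion puts the seventh (Bb) in the bass, with the remaining tones above: Bb, C, E, G.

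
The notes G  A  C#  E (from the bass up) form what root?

G, A, C#, E are the tones of an A dominant seventh chord (A–C#–E–G), making A the root.

A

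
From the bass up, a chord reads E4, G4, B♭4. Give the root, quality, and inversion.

Reducing to letter names: E, G, Bb. These stack in thirds as E–G–Bb — an E diminished triad.
E is the root of E diminished; root in the bass means root position (figured bass 5/3).

E diminished, root position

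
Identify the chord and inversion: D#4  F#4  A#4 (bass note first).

The distinct note names are D#, F#, A#. Stacked in thirds they read D#–F#–A#, which is a minor triad on D#.
With the root (D#) in the bass, the chord is in root position (figured bass 5/3).

D# minor, root position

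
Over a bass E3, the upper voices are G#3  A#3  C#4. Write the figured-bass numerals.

4/3

The notes E, G#, A#, C# stack in thirds as A#–C#–E–G# — an A# half-diminished seventh chord. The bass E is the fifth, so this is second inversion: figured 4/3.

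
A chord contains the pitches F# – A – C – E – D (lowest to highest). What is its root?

D

The distinct letter names are F#, A, C, E, D. Arranged as a stack of thirds they read D–F#–A–C–E, so D is the root (a D dominant ninth chord).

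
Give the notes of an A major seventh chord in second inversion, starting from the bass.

E, G#, A, C#

A major seventh is A–C#–E–G#. Second inversion puts the fifth (E) in the bass, with the remaining tones above: E, G#, A, C#.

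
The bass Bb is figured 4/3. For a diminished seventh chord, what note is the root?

E

The figures 4/3 mean the fifth of the chord is in the bass. If Bb is the fifth of a diminished seventh chord, the root is E (chord tones E–G–Bb–Db).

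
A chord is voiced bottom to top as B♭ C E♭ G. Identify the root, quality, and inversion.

The distinct note names are Bb, C, Eb, G. Stacked in thirds they read C–Eb–G–Bb, which is a minor seventh chord on C.
With the seventh (Bb) in the bass, the chord is in third inversion (figured bass 4/2).

C minor seventh, third inversion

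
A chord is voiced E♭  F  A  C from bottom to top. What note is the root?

Eb, F, A, C are the tones of an F dominant seventh chord (F–A–C–Eb), making F the root.

F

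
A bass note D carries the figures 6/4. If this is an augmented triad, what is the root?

The figures 6/4 mean the fifth of the chord is in the bass. If D is the fifth of an augmented triad, the root is Gb (chord tones Gb–Bb–D).

Gb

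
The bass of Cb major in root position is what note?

Cb major is Cb–Eb–Gb. Root position places the root in the bass: Cb.

Cb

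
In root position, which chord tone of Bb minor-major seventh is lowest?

Bb

In root position the root is lowest. For Bb minor-major seventh (Bb–Db–F–A) that is Bb.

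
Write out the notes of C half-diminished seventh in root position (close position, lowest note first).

The chord tones are C–Eb–Gb–Bb. With the root (C) lowest for root position: C, Eb, Gb, Bb.

C, Eb, Gb, Bb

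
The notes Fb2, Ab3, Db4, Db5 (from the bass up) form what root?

Reordering Fb, Ab, Db into stacked thirds gives Db–Fb–Ab; the bottom of that stack, Db, is the root.

Db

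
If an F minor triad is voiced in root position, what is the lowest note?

F

In root position the root is lowest. For F minor (F–Ab–C) that is F.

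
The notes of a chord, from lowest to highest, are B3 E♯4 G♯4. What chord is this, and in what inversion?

E# diminished, second inversion

Reducing to letter names: B, E#, G#. These stack in thirds as E#–G#–B — an E# diminished triad.
With the fifth (B) in the bass, the chord is in second inversion (figured bass 6/4).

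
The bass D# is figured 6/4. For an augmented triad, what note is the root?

The figures 6/4 mean the fifth of the chord is in the bass. If D# is the fifth of an augmented triad, the root is G (chord tones G–B–D#).

G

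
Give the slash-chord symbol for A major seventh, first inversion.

First inversion of A major seventh has the third (C#) in the bass. As a slash chord: Amaj7/C#.

Amaj7/C#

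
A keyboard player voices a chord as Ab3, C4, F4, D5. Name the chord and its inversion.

The pitch classes Ab, C, F, D arrange in thirds as D–F–Ab–C: a D half-diminished seventh chord.
With the fifth (Ab) in the bass, the chord is in second inversion (figured bass 4/3).

D half-diminished seventh, second inversion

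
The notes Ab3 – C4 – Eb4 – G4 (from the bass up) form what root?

Ab

Reordering Ab, C, Eb, G into stacked thirds gives Ab–C–Eb–G; the bottom of that stack, Ab, is the root.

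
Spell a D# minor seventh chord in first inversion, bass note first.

D# minor seventh is D#–F#–A#–C#. First inversion puts the third (F#) in the bass, with the remaining tones above: F#, A#, C#, D#.

F#, A#, C#, D#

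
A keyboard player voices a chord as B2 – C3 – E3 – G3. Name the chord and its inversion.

C major seventh, third inversion

The pitch classes B, C, E, G arrange in thirds as C–E–G–B: a C major seventh chord.
B is the seventh of C major seventh; seventh in the bass means third inversion (figured bass 4/2).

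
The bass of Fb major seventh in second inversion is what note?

Fb major seventh is Fb–Ab–Cb–Eb. Second inversion places the fifth in the bass: Cb.

Cb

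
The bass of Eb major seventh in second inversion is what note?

Bb

In second inversion the fifth is lowest. For Eb major seventh (Eb–G–Bb–D) that is Bb.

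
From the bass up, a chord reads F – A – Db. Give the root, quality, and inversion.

The distinct note names are F, A, Db. Stacked in thirds they read Db–F–A, which is an augmented triad on Db.
F is the third of Db augmented; third in the bass means first inversion (figured bass 6).

Db augmented, first inversion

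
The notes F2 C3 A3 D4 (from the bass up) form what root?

The distinct letter names are F, C, A, D. Arranged as a stack of thirds they read D–F–A–C, so D is the root (a D minor seventh chord).

D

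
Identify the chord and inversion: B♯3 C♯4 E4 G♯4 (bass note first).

C# minor-major seventh, third inversion

The distinct note names are B#, C#, E, G#. Stacked in thirds they read C#–E–G#–B#, which is a minor-major seventh chord on C#.
With the seventh (B#) in the bass, the chord is in third inversion (figured bass 4/2).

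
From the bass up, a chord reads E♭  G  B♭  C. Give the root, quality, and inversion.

The pitch classes Eb, G, Bb, C arrange in thirds as C–Eb–G–Bb: a C minor seventh chord.
With the third (Eb) in the bass, the chord is in first inversion (figured bass 6/5).

C minor seventh, first inversion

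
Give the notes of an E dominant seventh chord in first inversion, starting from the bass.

G#, B, D, E

Spelling E dominant seventh: E–G#–B–D. In first inversion the third is bass, giving G#, B, D, E from the bottom.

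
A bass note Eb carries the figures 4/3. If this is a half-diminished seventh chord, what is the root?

A

The figures 4/3 mean the fifth of the chord is in the bass. If Eb is the fifth of a half-diminished seventh chord, the root is A (chord tones A–C–Eb–G).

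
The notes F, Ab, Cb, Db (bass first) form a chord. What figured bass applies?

The notes F, Ab, Cb, Db stack in thirds as Db–F–Ab–Cb — a Db dominant seventh chord. The bass F is the third, so this is first inversion: figured 6/5.

6/5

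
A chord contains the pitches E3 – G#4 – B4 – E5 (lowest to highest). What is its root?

E

Reordering E, G#, B into stacked thirds gives E–G#–B; the bottom of that stack, E, is the root.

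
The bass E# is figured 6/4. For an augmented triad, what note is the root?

A

The figures 6/4 mean the fifth of the chord is in the bass. If E# is the fifth of an augmented triad, the root is A (chord tones A–C#–E#).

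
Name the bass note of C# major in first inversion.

The third of C# major (C#–E#–G#) is E#; that is the bass in first inversion.

E#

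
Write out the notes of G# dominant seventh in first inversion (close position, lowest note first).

G# dominant seventh is G#–B#–D#–F#. First inversion puts the third (B#) in the bass, with the remaining tones above: B#, D#, F#, G#.

B#, D#, F#, G#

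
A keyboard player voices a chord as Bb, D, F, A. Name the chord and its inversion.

Bb major seventh, root position

The pitch classes Bb, D, F, A arrange in thirds as Bb–D–F–A: a Bb major seventh chord.
Bb is the root of Bb major seventh; root in the bass means root position (figured bass 7).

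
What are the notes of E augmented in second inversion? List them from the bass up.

B#, E, G#

E augmented is E–G#–B#. Second inversion puts the fifth (B#) in the bass, with the remaining tones above: B#, E, G#.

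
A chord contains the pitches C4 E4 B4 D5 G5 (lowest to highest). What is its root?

C

The distinct letter names are C, E, B, D, G. Arranged as a stack of thirds they read C–E–G–B–D, so C is the root (a C major ninth chord).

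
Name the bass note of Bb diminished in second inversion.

Fb

In second inversion the fifth is lowest. For Bb diminished (Bb–Db–Fb) that is Fb.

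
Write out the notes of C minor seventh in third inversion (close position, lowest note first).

Spelling C minor seventh: C–Eb–G–Bb. In third inversion the seventh is bass, giving Bb, C, Eb, G from the bottom.

Bb, C, Eb, G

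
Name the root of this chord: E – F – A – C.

F

E, F, A, C are the tones of an F major seventh chord (F–A–C–E), making F the root.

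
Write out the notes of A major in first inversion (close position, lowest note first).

C#, E, A

Spelling A major: A–C#–E. In first inversion the third is bass, giving C#, E, A from the bottom.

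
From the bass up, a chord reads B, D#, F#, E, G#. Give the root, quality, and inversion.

E major ninth, second inversion

Reducing to letter names: B, D#, F#, E, G#. These stack in thirds as E–G#–B–D#–F# — an E major ninth chord.
B is the fifth of E major ninth; fifth in the bass means second inversion.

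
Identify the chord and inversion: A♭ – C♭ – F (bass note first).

F diminished, first inversion

Reducing to letter names: Ab, Cb, F. These stack in thirds as F–Ab–Cb — an F diminished triad.
The lowest note is Ab, the third of the chord, so this is first inversion (figured bass 6).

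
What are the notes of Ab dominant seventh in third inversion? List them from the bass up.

Spelling Ab dominant seventh: Ab–C–Eb–Gb. In third inversion the seventh is bass, giving Gb, Ab, C, Eb from the bottom.

Gb, Ab, C, Eb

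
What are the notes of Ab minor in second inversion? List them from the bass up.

Eb, Ab, Cb

Ab minor is Ab–Cb–Eb. Second inversion puts the fifth (Eb) in the bass, with the remaining tones above: Eb, Ab, Cb.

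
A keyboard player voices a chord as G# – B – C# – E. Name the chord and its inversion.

The pitch classes G#, B, C#, E arrange in thirds as C#–E–G#–B: a C# minor seventh chord.
G# is the fifth of C# minor seventh; fifth in the bass means second inversion (figured bass 4/3).

C# minor seventh, second inversion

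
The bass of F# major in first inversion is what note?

In first inversion the third is lowest. For F# major (F#–A#–C#) that is A#.

A#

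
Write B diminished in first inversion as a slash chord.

First inversion of B diminished has the third (D) in the bass. As a slash chord: Bdim/D.

Bdim/D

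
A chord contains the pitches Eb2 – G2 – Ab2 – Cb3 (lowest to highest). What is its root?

Reordering Eb, G, Ab, Cb into stacked thirds gives Ab–Cb–Eb–G; the bottom of that stack, Ab, is the root.

Ab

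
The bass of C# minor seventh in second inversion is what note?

In second inversion the fifth is lowest. For C# minor seventh (C#–E–G#–B) that is G#.

G#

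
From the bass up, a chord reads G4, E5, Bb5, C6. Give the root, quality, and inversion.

C dominant seventh, second inversion

Reducing to letter names: G, E, Bb, C. These stack in thirds as C–E–G–Bb — a C dominant seventh chord.
The lowest note is G, the fifth of the chord, so this is second inversion (figured bass 4/3).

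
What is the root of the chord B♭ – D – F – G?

Reordering Bb, D, F, G into stacked thirds gives G–Bb–D–F; the bottom of that stack, G, is the root.

G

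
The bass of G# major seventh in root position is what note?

G#

G# major seventh is G#–B#–D#–F##. Root position places the root in the bass: G#.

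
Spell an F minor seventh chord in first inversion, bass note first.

Ab, C, Eb, F

Spelling F minor seventh: F–Ab–C–Eb. In first inversion the third is bass, giving Ab, C, Eb, F from the bottom.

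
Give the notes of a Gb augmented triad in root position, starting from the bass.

The chord tones are Gb–Bb–D. With the root (Gb) lowest for root position: Gb, Bb, D.

Gb, Bb, D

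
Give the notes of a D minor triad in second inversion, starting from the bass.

D minor is D–F–A. Second inversion puts the fifth (A) in the bass, with the remaining tones above: A, D, F.

A, D, F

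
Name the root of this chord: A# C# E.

A#

A#, C#, E are the tones of an A# diminished triad (A#–C#–E), making A# the root.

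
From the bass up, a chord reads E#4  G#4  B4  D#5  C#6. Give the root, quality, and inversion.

C# dominant ninth, first inversion

The pitch classes E#, G#, B, D#, C# arrange in thirds as C#–E#–G#–B–D#: a C# dominant ninth chord.
The lowest note is E#, the third of the chord, so this is first inversion.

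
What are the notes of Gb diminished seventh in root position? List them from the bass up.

Spelling Gb diminished seventh: Gb–Bbb–Dbb–Fbb. In root position the root is bass, giving Gb, Bbb, Dbb, Fbb from the bottom.

Gb, Bbb, Dbb, Fbb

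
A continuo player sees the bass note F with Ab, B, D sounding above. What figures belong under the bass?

4/3

The notes F, Ab, B, D stack in thirds as B–D–F–Ab — a B diminished seventh chord. The bass F is the fifth, so this is second inversion: figured 4/3.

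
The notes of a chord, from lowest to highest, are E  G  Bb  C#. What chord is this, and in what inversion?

The pitch classes E, G, Bb, C# arrange in thirds as C#–E–G–Bb: a C# diminished seventh chord.
The lowest note is E, the third of the chord, so this is first inversion (figured bass 6/5).

C# diminished seventh, first inversion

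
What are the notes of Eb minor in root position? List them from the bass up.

Eb, Gb, Bb

The chord tones are Eb–Gb–Bb. With the root (Eb) lowest for root position: Eb, Gb, Bb.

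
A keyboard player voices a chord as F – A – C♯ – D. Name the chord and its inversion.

D minor-major seventh, first inversion

Reducing to letter names: F, A, C#, D. These stack in thirds as D–F–A–C# — a D minor-major seventh chord.
The lowest note is F, the third of the chord, so this is first inversion (figured bass 6/5).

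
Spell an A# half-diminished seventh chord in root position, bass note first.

The chord tones are A#–C#–E–G#. With the root (A#) lowest for root position: A#, C#, E, G#.

A#, C#, E, G#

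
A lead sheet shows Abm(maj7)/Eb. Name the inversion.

second inversion

Abm(maj7)/Eb means Ab minor-major seventh with Eb in the bass. Eb is the fifth of Ab minor-major seventh (Ab–Cb–Eb–G), so this is second inversion.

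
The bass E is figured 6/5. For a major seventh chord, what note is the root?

C

The figures 6/5 mean the third of the chord is in the bass. If E is the third of a major seventh chord, the root is C (chord tones C–E–G–B).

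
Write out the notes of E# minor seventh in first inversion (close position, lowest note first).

G#, B#, D#, E#

Spelling E# minor seventh: E#–G#–B#–D#. In first inversion the third is bass, giving G#, B#, D#, E# from the bottom.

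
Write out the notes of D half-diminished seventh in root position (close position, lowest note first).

Spelling D half-diminished seventh: D–F–Ab–C. In root position the root is bass, giving D, F, Ab, C from the bottom.

D, F, Ab, C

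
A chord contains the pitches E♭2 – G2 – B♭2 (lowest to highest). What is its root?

Eb, G, Bb are the tones of an Eb major triad (Eb–G–Bb), making Eb the root.

Eb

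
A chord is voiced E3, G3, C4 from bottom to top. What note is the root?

C

The distinct letter names are E, G, C. Arranged as a stack of thirds they read C–E–G, so C is the root (a C major triad).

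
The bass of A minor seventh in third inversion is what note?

In third inversion the seventh is lowest. For A minor seventh (A–C–E–G) that is G.

G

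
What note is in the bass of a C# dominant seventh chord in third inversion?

B

The seventh of C# dominant seventh (C#–E#–G#–B) is B; that is the bass in third inversion.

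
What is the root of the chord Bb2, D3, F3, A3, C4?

Reordering Bb, D, F, A, C into stacked thirds gives Bb–D–F–A–C; the bottom of that stack, Bb, is the root.

Bb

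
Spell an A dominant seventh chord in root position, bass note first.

Spelling A dominant seventh: A–C#–E–G. In root position the root is bass, giving A, C#, E, G from the bottom.

A, C#, E, G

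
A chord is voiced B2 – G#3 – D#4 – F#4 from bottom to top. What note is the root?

B, G#, D#, F# are the tones of a G# minor seventh chord (G#–B–D#–F#), making G# the root.

G#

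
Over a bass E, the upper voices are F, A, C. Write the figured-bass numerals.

The notes E, F, A, C stack in thirds as F–A–C–E — an F major seventh chord. The bass E is the seventh, so this is third inversion: figured 4/2.

4/2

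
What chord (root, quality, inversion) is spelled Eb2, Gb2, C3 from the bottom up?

C diminished, first inversion

The distinct note names are Eb, Gb, C. Stacked in thirds they read C–Eb–Gb, which is a diminished triad on C.
Eb is the third of C diminished; third in the bass means first inversion (figured bass 6).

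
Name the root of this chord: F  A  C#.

Reordering F, A, C# into stacked thirds gives F–A–C#; the bottom of that stack, F, is the root.

F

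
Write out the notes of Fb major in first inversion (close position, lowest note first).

Ab, Cb, Fb

The chord tones are Fb–Ab–Cb. With the third (Ab) lowest for first inversion: Ab, Cb, Fb.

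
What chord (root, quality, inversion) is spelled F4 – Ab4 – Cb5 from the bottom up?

The pitch classes F, Ab, Cb arrange in thirds as F–Ab–Cb: an F diminished triad.
F is the root of F diminished; root in the bass means root position (figured bass 5/3).

F diminished, root position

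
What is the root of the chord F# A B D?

B

Reordering F#, A, B, D into stacked thirds gives B–D–F#–A; the bottom of that stack, B, is the root.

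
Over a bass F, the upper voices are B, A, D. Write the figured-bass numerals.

4/3

The notes F, B, A, D stack in thirds as B–D–F–A — a B half-diminished seventh chord. The bass F is the fifth, so this is second inversion: figured 4/3.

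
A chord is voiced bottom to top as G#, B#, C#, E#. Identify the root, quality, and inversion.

C# major seventh, second inversion

The distinct note names are G#, B#, C#, E#. Stacked in thirds they read C#–E#–G#–B#, which is a major seventh chord on C#.
The lowest note is G#, the fifth of the chord, so this is second inversion (figured bass 4/3).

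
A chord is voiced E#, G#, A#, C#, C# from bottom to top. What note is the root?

The distinct letter names are E#, G#, A#, C#. Arranged as a stack of thirds they read A#–C#–E#–G#, so A# is the root (an A# minor seventh chord).

A#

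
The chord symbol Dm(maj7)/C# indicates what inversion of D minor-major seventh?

Dm(maj7)/C# means D minor-major seventh with C# in the bass. C# is the seventh of D minor-major seventh (D–F–A–C#), so this is third inversion.

third inversion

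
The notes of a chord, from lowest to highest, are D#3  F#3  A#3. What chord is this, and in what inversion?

D# minor, root position

The distinct note names are D#, F#, A#. Stacked in thirds they read D#–F#–A#, which is a minor triad on D#.
The lowest note is D#, the root of the chord, so this is root position (figured bass 5/3).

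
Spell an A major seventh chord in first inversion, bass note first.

The chord tones are A–C#–E–G#. With the third (C#) lowest for first inversion: C#, E, G#, A.

C#, E, G#, A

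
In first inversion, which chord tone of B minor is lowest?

The third of B minor (B–D–F#) is D; that is the bass in first inversion.

D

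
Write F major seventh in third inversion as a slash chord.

Third inversion of F major seventh has the seventh (E) in the bass. As a slash chord: Fmaj7/E.

Fmaj7/E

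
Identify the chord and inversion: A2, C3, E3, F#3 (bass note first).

The distinct note names are A, C, E, F#. Stacked in thirds they read F#–A–C–E, which is a half-diminished seventh chord on F#.
With the third (A) in the bass, the chord is in first inversion (figured bass 6/5).

F# half-diminished seventh, first inversion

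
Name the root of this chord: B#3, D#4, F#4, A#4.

B#

B#, D#, F#, A# are the tones of a B# half-diminished seventh chord (B#–D#–F#–A#), making B# the root.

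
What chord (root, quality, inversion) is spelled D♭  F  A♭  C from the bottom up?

Reducing to letter names: Db, F, Ab, C. These stack in thirds as Db–F–Ab–C — a Db major seventh chord.
Db is the root of Db major seventh; root in the bass means root position (figured bass 7).

Db major seventh, root position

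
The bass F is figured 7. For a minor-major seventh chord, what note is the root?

F

The figures 7 mean the root of the chord is in the bass. If F is the root of a minor-major seventh chord, the root is F (chord tones F–Ab–C–E).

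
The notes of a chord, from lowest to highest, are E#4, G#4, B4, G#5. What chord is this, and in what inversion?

Reducing to letter names: E#, G#, B. These stack in thirds as E#–G#–B — an E# diminished triad.
E# is the root of E# diminished; root in the bass means root position (figured bass 5/3).

E# diminished, root position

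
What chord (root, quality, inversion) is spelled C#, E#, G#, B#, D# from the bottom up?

C# major ninth, root position

Reducing to letter names: C#, E#, G#, B#, D#. These stack in thirds as C#–E#–G#–B#–D# — a C# major ninth chord.
C# is the root of C# major ninth; root in the bass means root position.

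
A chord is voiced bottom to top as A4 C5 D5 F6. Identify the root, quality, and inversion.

D minor seventh, second inversion

Reducing to letter names: A, C, D, F. These stack in thirds as D–F–A–C — a D minor seventh chord.
With the fifth (A) in the bass, the chord is in second inversion (figured bass 4/3).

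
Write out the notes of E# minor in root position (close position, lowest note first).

E# minor is E#–G#–B#. Root position puts the root (E#) in the bass, with the remaining tones above: E#, G#, B#.

E#, G#, B#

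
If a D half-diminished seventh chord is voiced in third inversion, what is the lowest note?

In third inversion the seventh is lowest. For D half-diminished seventh (D–F–Ab–C) that is C.

C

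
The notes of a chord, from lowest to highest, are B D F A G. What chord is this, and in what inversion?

G dominant ninth, first inversion

Reducing to letter names: B, D, F, A, G. These stack in thirds as G–B–D–F–A — a G dominant ninth chord.
B is the third of G dominant ninth; third in the bass means first inversion.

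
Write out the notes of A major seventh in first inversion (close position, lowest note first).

C#, E, G#, A

A major seventh is A–C#–E–G#. First inversion puts the third (C#) in the bass, with the remaining tones above: C#, E, G#, A.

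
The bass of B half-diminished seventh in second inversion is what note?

The fifth of B half-diminished seventh (B–D–F–A) is F; that is the bass in second inversion.

F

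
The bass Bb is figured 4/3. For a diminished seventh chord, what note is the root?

E

The figures 4/3 mean the fifth of the chord is in the bass. If Bb is the fifth of a diminished seventh chord, the root is E (chord tones E–G–Bb–Db).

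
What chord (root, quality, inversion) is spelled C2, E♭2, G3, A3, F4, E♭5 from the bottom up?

F dominant ninth, second inversion

Reducing to letter names: C, Eb, G, A, F. These stack in thirds as F–A–C–Eb–G — an F dominant ninth chord.
C is the fifth of F dominant ninth; fifth in the bass means second inversion.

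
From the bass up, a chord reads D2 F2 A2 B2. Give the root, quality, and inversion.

Reducing to letter names: D, F, A, B. These stack in thirds as B–D–F–A — a B half-diminished seventh chord.
D is the third of B half-diminished seventh; third in the bass means first inversion (figured bass 6/5).

B half-diminished seventh, first inversion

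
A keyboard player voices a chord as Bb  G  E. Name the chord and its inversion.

E diminished, second inversion

The pitch classes Bb, G, E arrange in thirds as E–G–Bb: an E diminished triad.
The lowest note is Bb, the fifth of the chord, so this is second inversion (figured bass 6/4).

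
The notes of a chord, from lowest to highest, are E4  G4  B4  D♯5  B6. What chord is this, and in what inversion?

E minor-major seventh, root position

The distinct note names are E, G, B, D#. Stacked in thirds they read E–G–B–D#, which is a minor-major seventh chord on E.
With the root (E) in the bass, the chord is in root position (figured bass 7).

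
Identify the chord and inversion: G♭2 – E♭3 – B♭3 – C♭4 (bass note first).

The pitch classes Gb, Eb, Bb, Cb arrange in thirds as Cb–Eb–Gb–Bb: a Cb major seventh chord.
With the fifth (Gb) in the bass, the chord is in second inversion (figured bass 4/3).

Cb major seventh, second inversion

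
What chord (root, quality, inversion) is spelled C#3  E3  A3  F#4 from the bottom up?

The pitch classes C#, E, A, F# arrange in thirds as F#–A–C#–E: an F# minor seventh chord.
C# is the fifth of F# minor seventh; fifth in the bass means second inversion (figured bass 4/3).

F# minor seventh, second inversion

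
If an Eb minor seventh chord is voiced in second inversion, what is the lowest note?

Bb

Eb minor seventh is Eb–Gb–Bb–Db. Second inversion places the fifth in the bass: Bb.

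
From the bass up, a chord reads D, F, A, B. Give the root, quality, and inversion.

The distinct note names are D, F, A, B. Stacked in thirds they read B–D–F–A, which is a half-diminished seventh chord on B.
With the third (D) in the bass, the chord is in first inversion (figured bass 6/5).

B half-diminished seventh, first inversion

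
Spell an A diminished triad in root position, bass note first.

The chord tones are A–C–Eb. With the root (A) lowest for root position: A, C, Eb.

A, C, Eb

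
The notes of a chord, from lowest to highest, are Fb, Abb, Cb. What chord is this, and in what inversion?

Fb minor, root position

The distinct note names are Fb, Abb, Cb. Stacked in thirds they read Fb–Abb–Cb, which is a minor triad on Fb.
With the root (Fb) in the bass, the chord is in root position (figured bass 5/3).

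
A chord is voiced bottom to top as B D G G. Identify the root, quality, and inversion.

The pitch classes B, D, G arrange in thirds as G–B–D: a G major triad.
With the third (B) in the bass, the chord is in first inversion (figured bass 6).

G major, first inversion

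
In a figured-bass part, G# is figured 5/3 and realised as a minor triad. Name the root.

The figures 5/3 mean the root of the chord is in the bass. If G# is the root of a minor triad, the root is G# (chord tones G#–B–D#).

G#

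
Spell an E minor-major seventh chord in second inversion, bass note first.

B, D#, E, G

Spelling E minor-major seventh: E–G–B–D#. In second inversion the fifth is bass, giving B, D#, E, G from the bottom.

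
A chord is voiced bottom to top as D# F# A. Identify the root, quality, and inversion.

D# diminished, root position

Reducing to letter names: D#, F#, A. These stack in thirds as D#–F#–A — a D# diminished triad.
D# is the root of D# diminished; root in the bass means root position (figured bass 5/3).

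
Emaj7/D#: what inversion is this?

Emaj7/D# means E major seventh with D# in the bass. D# is the seventh of E major seventh (E–G#–B–D#), so this is third inversion.

third inversion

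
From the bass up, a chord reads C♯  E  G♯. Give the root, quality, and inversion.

C# minor, root position

The distinct note names are C#, E, G#. Stacked in thirds they read C#–E–G#, which is a minor triad on C#.
The lowest note is C#, the root of the chord, so this is root position (figured bass 5/3).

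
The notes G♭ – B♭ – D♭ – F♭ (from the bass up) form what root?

The distinct letter names are Gb, Bb, Db, Fb. Arranged as a stack of thirds they read Gb–Bb–Db–Fb, so Gb is the root (a Gb dominant seventh chord).

Gb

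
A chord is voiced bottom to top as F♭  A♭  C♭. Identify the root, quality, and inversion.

Fb major, root position

The distinct note names are Fb, Ab, Cb. Stacked in thirds they read Fb–Ab–Cb, which is a major triad on Fb.
Fb is the root of Fb major; root in the bass means root position (figured bass 5/3).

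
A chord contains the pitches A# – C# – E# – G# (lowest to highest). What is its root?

A#

Reordering A#, C#, E#, G# into stacked thirds gives A#–C#–E#–G#; the bottom of that stack, A#, is the root.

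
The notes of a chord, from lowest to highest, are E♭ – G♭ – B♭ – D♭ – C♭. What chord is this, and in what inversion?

Cb major ninth, first inversion

Reducing to letter names: Eb, Gb, Bb, Db, Cb. These stack in thirds as Cb–Eb–Gb–Bb–Db — a Cb major ninth chord.
The lowest note is Eb, the third of the chord, so this is first inversion.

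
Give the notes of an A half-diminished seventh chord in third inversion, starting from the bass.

G, A, C, Eb

A half-diminished seventh is A–C–Eb–G. Third inversion puts the seventh (G) in the bass, with the remaining tones above: G, A, C, Eb.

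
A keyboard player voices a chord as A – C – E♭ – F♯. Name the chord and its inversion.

The distinct note names are A, C, Eb, F#. Stacked in thirds they read F#–A–C–Eb, which is a diminished seventh chord on F#.
The lowest note is A, the third of the chord, so this is first inversion (figured bass 6/5).

F# diminished seventh, first inversion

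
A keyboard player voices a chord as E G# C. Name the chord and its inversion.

C augmented, first inversion

The distinct note names are E, G#, C. Stacked in thirds they read C–E–G#, which is an augmented triad on C.
E is the third of C augmented; third in the bass means first inversion (figured bass 6).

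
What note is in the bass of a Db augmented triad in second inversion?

A

The fifth of Db augmented (Db–F–A) is A; that is the bass in second inversion.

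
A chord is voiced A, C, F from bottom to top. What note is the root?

F

The distinct letter names are A, C, F. Arranged as a stack of thirds they read F–A–C, so F is the root (an F major triad).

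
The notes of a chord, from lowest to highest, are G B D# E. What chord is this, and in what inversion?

Reducing to letter names: G, B, D#, E. These stack in thirds as E–G–B–D# — an E minor-major seventh chord.
G is the third of E minor-major seventh; third in the bass means first inversion (figured bass 6/5).

E minor-major seventh, first inversion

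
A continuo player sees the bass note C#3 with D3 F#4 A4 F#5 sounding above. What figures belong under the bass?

The notes C#, D, F#, A stack in thirds as D–F#–A–C# — a D major seventh chord. The bass C# is the seventh, so this is third inversion: figured 4/2.

4/2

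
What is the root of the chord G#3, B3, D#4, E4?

E

The distinct letter names are G#, B, D#, E. Arranged as a stack of thirds they read E–G#–B–D#, so E is the root (an E major seventh chord).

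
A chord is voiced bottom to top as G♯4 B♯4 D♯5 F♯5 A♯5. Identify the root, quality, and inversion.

The distinct note names are G#, B#, D#, F#, A#. Stacked in thirds they read G#–B#–D#–F#–A#, which is a dominant ninth chord on G#.
The lowest note is G#, the root of the chord, so this is root position.

G# dominant ninth, root position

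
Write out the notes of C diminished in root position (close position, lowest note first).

Spelling C diminished: C–Eb–Gb. In root position the root is bass, giving C, Eb, Gb from the bottom.

C, Eb, Gb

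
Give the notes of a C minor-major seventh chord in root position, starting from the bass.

C, Eb, G, B

C minor-major seventh is C–Eb–G–B. Root position puts the root (C) in the bass, with the remaining tones above: C, Eb, G, B.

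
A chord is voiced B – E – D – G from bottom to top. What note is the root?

B, E, D, G are the tones of an E minor seventh chord (E–G–B–D), making E the root.

E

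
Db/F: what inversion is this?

first inversion

Db/F means Db major with F in the bass. F is the third of Db major (Db–F–Ab), so this is first inversion.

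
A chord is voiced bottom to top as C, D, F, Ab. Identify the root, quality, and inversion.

D half-diminished seventh, third inversion

The pitch classes C, D, F, Ab arrange in thirds as D–F–Ab–C: a D half-diminished seventh chord.
The lowest note is C, the seventh of the chord, so this is third inversion (figured bass 4/2).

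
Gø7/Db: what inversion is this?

second inversion

Gø7/Db means G half-diminished seventh with Db in the bass. Db is the fifth of G half-diminished seventh (G–Bb–Db–F), so this is second inversion.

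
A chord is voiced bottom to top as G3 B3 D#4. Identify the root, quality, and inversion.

G augmented, root position

Reducing to letter names: G, B, D#. These stack in thirds as G–B–D# — a G augmented triad.
With the root (G) in the bass, the chord is in root position (figured bass 5/3).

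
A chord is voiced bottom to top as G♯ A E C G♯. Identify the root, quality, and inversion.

The distinct note names are G#, A, E, C. Stacked in thirds they read A–C–E–G#, which is a minor-major seventh chord on A.
G# is the seventh of A minor-major seventh; seventh in the bass means third inversion (figured bass 4/2).

A minor-major seventh, third inversion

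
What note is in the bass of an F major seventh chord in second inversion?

C

In second inversion the fifth is lowest. For F major seventh (F–A–C–E) that is C.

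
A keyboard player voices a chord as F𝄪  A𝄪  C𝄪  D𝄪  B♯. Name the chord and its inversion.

B# major ninth, second inversion

Reducing to letter names: F##, A##, C##, D##, B#. These stack in thirds as B#–D##–F##–A##–C## — a B# major ninth chord.
The lowest note is F##, the fifth of the chord, so this is second inversion.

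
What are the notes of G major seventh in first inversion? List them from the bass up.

B, D, F#, G

G major seventh is G–B–D–F#. First inversion puts the third (B) in the bass, with the remaining tones above: B, D, F#, G.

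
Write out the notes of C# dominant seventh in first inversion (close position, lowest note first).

E#, G#, B, C#

The chord tones are C#–E#–G#–B. With the third (E#) lowest for first inversion: E#, G#, B, C#.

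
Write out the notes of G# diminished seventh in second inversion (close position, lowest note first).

G# diminished seventh is G#–B–D–F. Second inversion puts the fifth (D) in the bass, with the remaining tones above: D, F, G#, B.

D, F, G#, B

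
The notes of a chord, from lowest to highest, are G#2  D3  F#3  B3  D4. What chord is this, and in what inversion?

Reducing to letter names: G#, D, F#, B. These stack in thirds as G#–B–D–F# — a G# half-diminished seventh chord.
The lowest note is G#, the root of the chord, so this is root position (figured bass 7).

G# half-diminished seventh, root position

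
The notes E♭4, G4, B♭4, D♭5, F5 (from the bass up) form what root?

Reordering Eb, G, Bb, Db, F into stacked thirds gives Eb–G–Bb–Db–F; the bottom of that stack, Eb, is the root.

Eb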